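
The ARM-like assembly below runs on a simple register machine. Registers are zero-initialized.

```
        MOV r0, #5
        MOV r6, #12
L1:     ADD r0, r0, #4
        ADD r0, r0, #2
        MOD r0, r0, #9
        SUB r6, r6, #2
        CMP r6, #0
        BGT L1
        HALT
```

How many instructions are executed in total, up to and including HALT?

39

r0=5
r6=12
r0=5+4=9
r0=9+2=11
r0=11%9=2
r6=12-2=10
CMP r6, #0  (cmp 10,0)
BGT L1: taken
r0=2+4=6
r0=6+2=8
r0=8%9=8
r6=10-2=8
CMP r6, #0  (cmp 8,0)
BGT L1: taken
r0=8+4=12
r0=12+2=14
r0=14%9=5
r6=8-2=6
CMP r6, #0  (cmp 6,0)
BGT L1: taken
r0=5+4=9
r0=9+2=11
r0=11%9=2
r6=6-2=4
CMP r6, #0  (cmp 4,0)
BGT L1: taken
r0=2+4=6
r0=6+2=8
r0=8%9=8
r6=4-2=2
CMP r6, #0  (cmp 2,0)
BGT L1: taken
r0=8+4=12
r0=12+2=14
r0=14%9=5
r6=2-2=0
CMP r6, #0  (cmp 0,0)
BGT L1: not taken
halt.
Total executed instructions: 39.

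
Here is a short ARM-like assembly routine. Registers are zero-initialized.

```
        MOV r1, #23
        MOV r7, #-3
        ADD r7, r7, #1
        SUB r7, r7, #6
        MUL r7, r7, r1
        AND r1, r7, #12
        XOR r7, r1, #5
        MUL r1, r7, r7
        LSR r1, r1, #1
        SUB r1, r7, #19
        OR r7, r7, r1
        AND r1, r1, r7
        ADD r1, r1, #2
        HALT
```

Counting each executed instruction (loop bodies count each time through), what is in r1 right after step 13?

-4

after MOV r1, #23: r1=23
after MOV r7, #-3: r7=-3
after ADD r7, r7, #1: r7=(-3)+1=-2
after SUB r7, r7, #6: r7=(-2)-6=-8
after MUL r7, r7, r1: r7=(-8)*23=-184
after AND r1, r7, #12: r1=(-184)&12=8
after XOR r7, r1, #5: r7=8^5=13
after MUL r1, r7, r7: r1=13*13=169
after LSR r1, r1, #1: r1=169>>1=84
after SUB r1, r7, #19: r1=13-19=-6
after OR r7, r7, r1: r7=13|(-6)=-1
after AND r1, r1, r7: r1=(-6)&(-1)=-6
after ADD r1, r1, #2: r1=(-6)+2=-4
After step 13: r1 = -4.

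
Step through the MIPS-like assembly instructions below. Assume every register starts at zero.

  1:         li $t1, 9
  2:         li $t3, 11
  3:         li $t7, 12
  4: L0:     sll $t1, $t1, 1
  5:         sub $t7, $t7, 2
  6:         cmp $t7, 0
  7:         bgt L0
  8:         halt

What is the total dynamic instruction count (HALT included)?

28

after li $t1, 9: $t1=9
after li $t3, 11: $t3=11
after li $t7, 12: $t7=12
after sll $t1, $t1, 1: $t1=9<<1=18
after sub $t7, $t7, 2: $t7=12-2=10
cmp $t7, 0  (cmp 10,0)
bgt L0: taken
after sll $t1, $t1, 1: $t1=18<<1=36
after sub $t7, $t7, 2: $t7=10-2=8
cmp $t7, 0  (cmp 8,0)
bgt L0: taken
after sll $t1, $t1, 1: $t1=36<<1=72
after sub $t7, $t7, 2: $t7=8-2=6
cmp $t7, 0  (cmp 6,0)
bgt L0: taken
after sll $t1, $t1, 1: $t1=72<<1=144
after sub $t7, $t7, 2: $t7=6-2=4
cmp $t7, 0  (cmp 4,0)
bgt L0: taken
after sll $t1, $t1, 1: $t1=144<<1=288
after sub $t7, $t7, 2: $t7=4-2=2
cmp $t7, 0  (cmp 2,0)
bgt L0: taken
after sll $t1, $t1, 1: $t1=288<<1=576
after sub $t7, $t7, 2: $t7=2-2=0
cmp $t7, 0  (cmp 0,0)
bgt L0: not taken
halt.
Total executed instructions: 28.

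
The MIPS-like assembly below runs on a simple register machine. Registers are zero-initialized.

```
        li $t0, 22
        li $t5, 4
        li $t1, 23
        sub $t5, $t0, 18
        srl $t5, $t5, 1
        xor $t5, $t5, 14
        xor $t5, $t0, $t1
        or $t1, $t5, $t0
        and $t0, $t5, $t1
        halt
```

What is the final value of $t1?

23

li $t0, 22 → $t0=22
li $t5, 4 → $t5=4
li $t1, 23 → $t1=23
sub $t5, $t0, 18 → $t5=22-18=4
srl $t5, $t5, 1 → $t5=4>>1=2
xor $t5, $t5, 14 → $t5=2^14=12
xor $t5, $t0, $t1 → $t5=22^23=1
or $t1, $t5, $t0 → $t1=1|22=23
and $t0, $t5, $t1 → $t0=1&23=1
halt.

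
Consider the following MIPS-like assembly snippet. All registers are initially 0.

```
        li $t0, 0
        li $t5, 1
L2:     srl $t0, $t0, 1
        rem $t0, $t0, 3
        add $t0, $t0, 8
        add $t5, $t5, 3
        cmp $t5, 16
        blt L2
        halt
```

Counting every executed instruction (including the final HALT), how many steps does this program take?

33

$t0=0
$t5=1
$t0=0>>1=0
$t0=0%3=0
$t0=0+8=8
$t5=1+3=4
cmp $t5, 16  (cmp 4,16)
blt L2: taken
$t0=8>>1=4
$t0=4%3=1
$t0=1+8=9
$t5=4+3=7
cmp $t5, 16  (cmp 7,16)
blt L2: taken
$t0=9>>1=4
$t0=4%3=1
$t0=1+8=9
$t5=7+3=10
cmp $t5, 16  (cmp 10,16)
blt L2: taken
$t0=9>>1=4
$t0=4%3=1
$t0=1+8=9
$t5=10+3=13
cmp $t5, 16  (cmp 13,16)
blt L2: taken
$t0=9>>1=4
$t0=4%3=1
$t0=1+8=9
$t5=13+3=16
cmp $t5, 16  (cmp 16,16)
blt L2: not taken
halt.
Total executed instructions: 33.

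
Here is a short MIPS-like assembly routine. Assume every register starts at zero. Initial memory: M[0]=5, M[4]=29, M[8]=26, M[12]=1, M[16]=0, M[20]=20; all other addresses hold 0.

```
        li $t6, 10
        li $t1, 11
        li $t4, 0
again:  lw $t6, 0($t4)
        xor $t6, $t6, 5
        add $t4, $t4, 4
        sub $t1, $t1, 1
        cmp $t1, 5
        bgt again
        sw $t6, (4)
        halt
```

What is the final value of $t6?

17

li $t6, 10 → $t6=10
li $t1, 11 → $t1=11
li $t4, 0 → $t4=0
lw $t6, 0($t4) → $t6=M[0]=5
xor $t6, $t6, 5 → $t6=5^5=0
add $t4, $t4, 4 → $t4=0+4=4
sub $t1, $t1, 1 → $t1=11-1=10
cmp $t1, 5  (cmp 10,5)
bgt again: taken
lw $t6, 0($t4) → $t6=M[4]=29
xor $t6, $t6, 5 → $t6=29^5=24
add $t4, $t4, 4 → $t4=4+4=8
sub $t1, $t1, 1 → $t1=10-1=9
cmp $t1, 5  (cmp 9,5)
bgt again: taken
lw $t6, 0($t4) → $t6=M[8]=26
xor $t6, $t6, 5 → $t6=26^5=31
add $t4, $t4, 4 → $t4=8+4=12
sub $t1, $t1, 1 → $t1=9-1=8
cmp $t1, 5  (cmp 8,5)
bgt again: taken
lw $t6, 0($t4) → $t6=M[12]=1
xor $t6, $t6, 5 → $t6=1^5=4
add $t4, $t4, 4 → $t4=12+4=16
sub $t1, $t1, 1 → $t1=8-1=7
cmp $t1, 5  (cmp 7,5)
bgt again: taken
lw $t6, 0($t4) → $t6=M[16]=0
xor $t6, $t6, 5 → $t6=0^5=5
add $t4, $t4, 4 → $t4=16+4=20
sub $t1, $t1, 1 → $t1=7-1=6
cmp $t1, 5  (cmp 6,5)
bgt again: taken
lw $t6, 0($t4) → $t6=M[20]=20
xor $t6, $t6, 5 → $t6=20^5=17
add $t4, $t4, 4 → $t4=20+4=24
sub $t1, $t1, 1 → $t1=6-1=5
cmp $t1, 5  (cmp 5,5)
bgt again: not taken
sw $t6, (4) → M[4]=17
halt.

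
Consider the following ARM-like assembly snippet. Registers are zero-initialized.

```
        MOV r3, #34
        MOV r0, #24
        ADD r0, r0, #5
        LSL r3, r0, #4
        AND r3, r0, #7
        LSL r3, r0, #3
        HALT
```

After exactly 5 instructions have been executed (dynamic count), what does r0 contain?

29

after MOV r3, #34: r3=34
after MOV r0, #24: r0=24
after ADD r0, r0, #5: r0=24+5=29
after LSL r3, r0, #4: r3=29<<4=464
after AND r3, r0, #7: r3=29&7=5
After step 5: r0 = 29.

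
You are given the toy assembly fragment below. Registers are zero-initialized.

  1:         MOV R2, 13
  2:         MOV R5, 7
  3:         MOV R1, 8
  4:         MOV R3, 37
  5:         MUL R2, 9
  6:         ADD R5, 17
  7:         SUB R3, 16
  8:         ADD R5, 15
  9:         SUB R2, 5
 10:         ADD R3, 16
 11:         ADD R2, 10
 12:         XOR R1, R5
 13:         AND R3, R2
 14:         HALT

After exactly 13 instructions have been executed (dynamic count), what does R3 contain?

after MOV R2, 13: R2=13
after MOV R5, 7: R5=7
after MOV R1, 8: R1=8
after MOV R3, 37: R3=37
after MUL R2, 9: R2=13*9=117
after ADD R5, 17: R5=7+17=24
after SUB R3, 16: R3=37-16=21
after ADD R5, 15: R5=24+15=39
after SUB R2, 5: R2=117-5=112
after ADD R3, 16: R3=21+16=37
after ADD R2, 10: R2=112+10=122
after XOR R1, R5: R1=8^39=47
after AND R3, R2: R3=37&122=32
After step 13: R3 = 32.

32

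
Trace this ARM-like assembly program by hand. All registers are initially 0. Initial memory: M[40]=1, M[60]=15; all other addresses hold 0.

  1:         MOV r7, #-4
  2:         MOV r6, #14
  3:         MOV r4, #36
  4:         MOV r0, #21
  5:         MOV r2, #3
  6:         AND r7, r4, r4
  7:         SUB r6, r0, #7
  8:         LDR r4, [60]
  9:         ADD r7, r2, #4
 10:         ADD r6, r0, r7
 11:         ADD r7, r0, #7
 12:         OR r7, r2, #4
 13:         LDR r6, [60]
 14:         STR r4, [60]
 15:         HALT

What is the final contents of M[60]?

15

MOV r7, #-4 → r7=-4
MOV r6, #14 → r6=14
MOV r4, #36 → r4=36
MOV r0, #21 → r0=21
MOV r2, #3 → r2=3
AND r7, r4, r4 → r7=36&36=36
SUB r6, r0, #7 → r6=21-7=14
LDR r4, [60] → r4=M[60]=15
ADD r7, r2, #4 → r7=3+4=7
ADD r6, r0, r7 → r6=21+7=28
ADD r7, r0, #7 → r7=21+7=28
OR r7, r2, #4 → r7=3|4=7
LDR r6, [60] → r6=M[60]=15
STR r4, [60] → M[60]=15
halt.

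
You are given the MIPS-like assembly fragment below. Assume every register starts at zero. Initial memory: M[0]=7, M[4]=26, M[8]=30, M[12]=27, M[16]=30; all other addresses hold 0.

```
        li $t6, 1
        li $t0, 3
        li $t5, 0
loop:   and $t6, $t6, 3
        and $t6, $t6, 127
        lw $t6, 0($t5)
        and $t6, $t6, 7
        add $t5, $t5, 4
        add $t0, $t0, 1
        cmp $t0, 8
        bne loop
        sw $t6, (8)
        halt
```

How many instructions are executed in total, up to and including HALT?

45

$t6=1
$t0=3
$t5=0
$t6=1&3=1
$t6=1&127=1
$t6=M[0]=7
$t6=7&7=7
$t5=0+4=4
$t0=3+1=4
cmp $t0, 8  (cmp 4,8)
bne loop: taken
$t6=7&3=3
$t6=3&127=3
$t6=M[4]=26
$t6=26&7=2
$t5=4+4=8
$t0=4+1=5
cmp $t0, 8  (cmp 5,8)
bne loop: taken
$t6=2&3=2
$t6=2&127=2
$t6=M[8]=30
$t6=30&7=6
$t5=8+4=12
$t0=5+1=6
cmp $t0, 8  (cmp 6,8)
bne loop: taken
$t6=6&3=2
$t6=2&127=2
$t6=M[12]=27
$t6=27&7=3
$t5=12+4=16
$t0=6+1=7
cmp $t0, 8  (cmp 7,8)
bne loop: taken
$t6=3&3=3
$t6=3&127=3
$t6=M[16]=30
$t6=30&7=6
$t5=16+4=20
$t0=7+1=8
cmp $t0, 8  (cmp 8,8)
bne loop: not taken
sw $t6, (8) → M[8]=6
halt.
Total executed instructions: 45.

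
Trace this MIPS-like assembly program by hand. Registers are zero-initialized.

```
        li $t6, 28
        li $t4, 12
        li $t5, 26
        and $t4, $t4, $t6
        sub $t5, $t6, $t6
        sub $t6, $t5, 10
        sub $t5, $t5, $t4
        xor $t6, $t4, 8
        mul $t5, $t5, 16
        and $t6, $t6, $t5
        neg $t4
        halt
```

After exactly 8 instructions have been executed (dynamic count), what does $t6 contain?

$t6=28
$t4=12
$t5=26
$t4=12&28=12
$t5=28-28=0
$t6=0-10=-10
$t5=0-12=-12
$t6=12^8=4
After step 8: $t6 = 4.

4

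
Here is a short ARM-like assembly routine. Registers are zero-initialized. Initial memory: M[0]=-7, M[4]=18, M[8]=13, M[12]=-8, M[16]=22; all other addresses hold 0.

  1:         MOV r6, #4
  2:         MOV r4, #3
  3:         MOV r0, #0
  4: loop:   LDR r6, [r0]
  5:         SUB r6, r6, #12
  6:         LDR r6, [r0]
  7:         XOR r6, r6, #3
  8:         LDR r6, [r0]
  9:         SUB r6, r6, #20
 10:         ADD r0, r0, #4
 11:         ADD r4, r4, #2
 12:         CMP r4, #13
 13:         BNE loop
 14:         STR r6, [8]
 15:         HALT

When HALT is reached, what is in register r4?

after MOV r6, #4: r6=4
after MOV r4, #3: r4=3
after MOV r0, #0: r0=0
after LDR r6, [r0]: r6=M[0]=-7
after SUB r6, r6, #12: r6=(-7)-12=-19
after LDR r6, [r0]: r6=M[0]=-7
after XOR r6, r6, #3: r6=(-7)^3=-6
after LDR r6, [r0]: r6=M[0]=-7
after SUB r6, r6, #20: r6=(-7)-20=-27
after ADD r0, r0, #4: r0=0+4=4
after ADD r4, r4, #2: r4=3+2=5
CMP r4, #13  (cmp 5,13)
BNE loop: taken
after LDR r6, [r0]: r6=M[4]=18
after SUB r6, r6, #12: r6=18-12=6
after LDR r6, [r0]: r6=M[4]=18
after XOR r6, r6, #3: r6=18^3=17
after LDR r6, [r0]: r6=M[4]=18
after SUB r6, r6, #20: r6=18-20=-2
after ADD r0, r0, #4: r0=4+4=8
after ADD r4, r4, #2: r4=5+2=7
CMP r4, #13  (cmp 7,13)
BNE loop: taken
after LDR r6, [r0]: r6=M[8]=13
after SUB r6, r6, #12: r6=13-12=1
after LDR r6, [r0]: r6=M[8]=13
after XOR r6, r6, #3: r6=13^3=14
after LDR r6, [r0]: r6=M[8]=13
after SUB r6, r6, #20: r6=13-20=-7
after ADD r0, r0, #4: r0=8+4=12
after ADD r4, r4, #2: r4=7+2=9
CMP r4, #13  (cmp 9,13)
BNE loop: taken
after LDR r6, [r0]: r6=M[12]=-8
after SUB r6, r6, #12: r6=(-8)-12=-20
after LDR r6, [r0]: r6=M[12]=-8
after XOR r6, r6, #3: r6=(-8)^3=-5
after LDR r6, [r0]: r6=M[12]=-8
after SUB r6, r6, #20: r6=(-8)-20=-28
after ADD r0, r0, #4: r0=12+4=16
after ADD r4, r4, #2: r4=9+2=11
CMP r4, #13  (cmp 11,13)
BNE loop: taken
after LDR r6, [r0]: r6=M[16]=22
after SUB r6, r6, #12: r6=22-12=10
after LDR r6, [r0]: r6=M[16]=22
after XOR r6, r6, #3: r6=22^3=21
after LDR r6, [r0]: r6=M[16]=22
after SUB r6, r6, #20: r6=22-20=2
after ADD r0, r0, #4: r0=16+4=20
after ADD r4, r4, #2: r4=11+2=13
CMP r4, #13  (cmp 13,13)
BNE loop: not taken
STR r6, [8] → M[8]=2
halt.

13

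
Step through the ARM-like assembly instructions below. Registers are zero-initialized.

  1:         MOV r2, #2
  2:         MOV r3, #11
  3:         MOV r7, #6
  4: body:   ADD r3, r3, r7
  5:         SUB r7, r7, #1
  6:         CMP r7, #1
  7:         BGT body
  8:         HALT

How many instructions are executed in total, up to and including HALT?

24

after MOV r2, #2: r2=2
after MOV r3, #11: r3=11
after MOV r7, #6: r7=6
after ADD r3, r3, r7: r3=11+6=17
after SUB r7, r7, #1: r7=6-1=5
CMP r7, #1  (cmp 5,1)
BGT body: taken
after ADD r3, r3, r7: r3=17+5=22
after SUB r7, r7, #1: r7=5-1=4
CMP r7, #1  (cmp 4,1)
BGT body: taken
after ADD r3, r3, r7: r3=22+4=26
after SUB r7, r7, #1: r7=4-1=3
CMP r7, #1  (cmp 3,1)
BGT body: taken
after ADD r3, r3, r7: r3=26+3=29
after SUB r7, r7, #1: r7=3-1=2
CMP r7, #1  (cmp 2,1)
BGT body: taken
after ADD r3, r3, r7: r3=29+2=31
after SUB r7, r7, #1: r7=2-1=1
CMP r7, #1  (cmp 1,1)
BGT body: not taken
halt.
Total executed instructions: 24.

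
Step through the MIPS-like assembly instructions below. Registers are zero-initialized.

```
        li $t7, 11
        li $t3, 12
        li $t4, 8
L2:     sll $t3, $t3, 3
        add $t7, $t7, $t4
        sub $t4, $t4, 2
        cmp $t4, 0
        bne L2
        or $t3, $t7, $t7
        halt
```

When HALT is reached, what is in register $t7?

li $t7, 11 → $t7=11
li $t3, 12 → $t3=12
li $t4, 8 → $t4=8
sll $t3, $t3, 3 → $t3=12<<3=96
add $t7, $t7, $t4 → $t7=11+8=19
sub $t4, $t4, 2 → $t4=8-2=6
cmp $t4, 0  (cmp 6,0)
bne L2: taken
sll $t3, $t3, 3 → $t3=96<<3=768
add $t7, $t7, $t4 → $t7=19+6=25
sub $t4, $t4, 2 → $t4=6-2=4
cmp $t4, 0  (cmp 4,0)
bne L2: taken
sll $t3, $t3, 3 → $t3=768<<3=6144
add $t7, $t7, $t4 → $t7=25+4=29
sub $t4, $t4, 2 → $t4=4-2=2
cmp $t4, 0  (cmp 2,0)
bne L2: taken
sll $t3, $t3, 3 → $t3=6144<<3=49152
add $t7, $t7, $t4 → $t7=29+2=31
sub $t4, $t4, 2 → $t4=2-2=0
cmp $t4, 0  (cmp 0,0)
bne L2: not taken
or $t3, $t7, $t7 → $t3=31|31=31
halt.

31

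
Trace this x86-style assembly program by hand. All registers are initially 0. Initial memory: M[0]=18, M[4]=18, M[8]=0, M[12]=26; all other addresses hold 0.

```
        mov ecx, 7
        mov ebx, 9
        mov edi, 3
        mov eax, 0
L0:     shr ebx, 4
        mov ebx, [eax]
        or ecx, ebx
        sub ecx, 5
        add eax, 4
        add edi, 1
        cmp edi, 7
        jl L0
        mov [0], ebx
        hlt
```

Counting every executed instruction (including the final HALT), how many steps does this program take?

mov ecx, 7 → ecx=7
mov ebx, 9 → ebx=9
mov edi, 3 → edi=3
mov eax, 0 → eax=0
shr ebx, 4 → ebx=9>>4=0
mov ebx, [eax] → ebx=M[0]=18
or ecx, ebx → ecx=7|18=23
sub ecx, 5 → ecx=23-5=18
add eax, 4 → eax=0+4=4
add edi, 1 → edi=3+1=4
cmp edi, 7  (cmp 4,7)
jl L0: taken
shr ebx, 4 → ebx=18>>4=1
mov ebx, [eax] → ebx=M[4]=18
or ecx, ebx → ecx=18|18=18
sub ecx, 5 → ecx=18-5=13
add eax, 4 → eax=4+4=8
add edi, 1 → edi=4+1=5
cmp edi, 7  (cmp 5,7)
jl L0: taken
shr ebx, 4 → ebx=18>>4=1
mov ebx, [eax] → ebx=M[8]=0
or ecx, ebx → ecx=13|0=13
sub ecx, 5 → ecx=13-5=8
add eax, 4 → eax=8+4=12
add edi, 1 → edi=5+1=6
cmp edi, 7  (cmp 6,7)
jl L0: taken
shr ebx, 4 → ebx=0>>4=0
mov ebx, [eax] → ebx=M[12]=26
or ecx, ebx → ecx=8|26=26
sub ecx, 5 → ecx=26-5=21
add eax, 4 → eax=12+4=16
add edi, 1 → edi=6+1=7
cmp edi, 7  (cmp 7,7)
jl L0: not taken
mov [0], ebx → M[0]=26
halt.
Total executed instructions: 38.

38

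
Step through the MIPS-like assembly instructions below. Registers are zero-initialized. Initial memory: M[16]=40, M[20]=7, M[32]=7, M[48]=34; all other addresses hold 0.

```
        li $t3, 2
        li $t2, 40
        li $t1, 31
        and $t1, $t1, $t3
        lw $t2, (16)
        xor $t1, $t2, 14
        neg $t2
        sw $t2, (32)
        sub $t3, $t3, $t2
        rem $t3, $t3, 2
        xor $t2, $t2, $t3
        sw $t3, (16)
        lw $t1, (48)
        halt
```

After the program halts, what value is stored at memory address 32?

-40

after li $t3, 2: $t3=2
after li $t2, 40: $t2=40
after li $t1, 31: $t1=31
after and $t1, $t1, $t3: $t1=31&2=2
after lw $t2, (16): $t2=M[16]=40
after xor $t1, $t2, 14: $t1=40^14=38
after neg $t2: $t2=-(40)=-40
sw $t2, (32) → M[32]=-40
after sub $t3, $t3, $t2: $t3=2-(-40)=42
after rem $t3, $t3, 2: $t3=42%2=0
after xor $t2, $t2, $t3: $t2=(-40)^0=-40
sw $t3, (16) → M[16]=0
after lw $t1, (48): $t1=M[48]=34
halt.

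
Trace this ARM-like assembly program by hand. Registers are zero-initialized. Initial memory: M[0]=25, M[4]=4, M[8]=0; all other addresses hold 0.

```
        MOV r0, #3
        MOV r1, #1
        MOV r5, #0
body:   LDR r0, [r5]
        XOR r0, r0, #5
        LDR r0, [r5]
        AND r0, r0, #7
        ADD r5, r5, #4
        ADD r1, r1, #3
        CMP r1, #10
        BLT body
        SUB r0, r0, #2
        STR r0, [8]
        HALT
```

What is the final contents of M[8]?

-2

r0=3
r1=1
r5=0
r0=M[0]=25
r0=25^5=28
r0=M[0]=25
r0=25&7=1
r5=0+4=4
r1=1+3=4
CMP r1, #10  (cmp 4,10)
BLT body: taken
r0=M[4]=4
r0=4^5=1
r0=M[4]=4
r0=4&7=4
r5=4+4=8
r1=4+3=7
CMP r1, #10  (cmp 7,10)
BLT body: taken
r0=M[8]=0
r0=0^5=5
r0=M[8]=0
r0=0&7=0
r5=8+4=12
r1=7+3=10
CMP r1, #10  (cmp 10,10)
BLT body: not taken
r0=0-2=-2
STR r0, [8] → M[8]=-2
halt.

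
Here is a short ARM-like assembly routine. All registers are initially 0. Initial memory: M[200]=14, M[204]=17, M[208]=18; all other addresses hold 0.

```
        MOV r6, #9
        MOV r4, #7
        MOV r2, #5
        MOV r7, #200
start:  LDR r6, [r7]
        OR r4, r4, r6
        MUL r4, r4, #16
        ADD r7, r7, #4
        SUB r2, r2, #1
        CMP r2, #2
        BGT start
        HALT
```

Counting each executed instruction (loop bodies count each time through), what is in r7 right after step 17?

208

r6=9
r4=7
r2=5
r7=200
r6=M[200]=14
r4=7|14=15
r4=15*16=240
r7=200+4=204
r2=5-1=4
CMP r2, #2  (cmp 4,2)
BGT start: taken
r6=M[204]=17
r4=240|17=241
r4=241*16=3856
r7=204+4=208
r2=4-1=3
CMP r2, #2  (cmp 3,2)
After step 17: r7 = 208.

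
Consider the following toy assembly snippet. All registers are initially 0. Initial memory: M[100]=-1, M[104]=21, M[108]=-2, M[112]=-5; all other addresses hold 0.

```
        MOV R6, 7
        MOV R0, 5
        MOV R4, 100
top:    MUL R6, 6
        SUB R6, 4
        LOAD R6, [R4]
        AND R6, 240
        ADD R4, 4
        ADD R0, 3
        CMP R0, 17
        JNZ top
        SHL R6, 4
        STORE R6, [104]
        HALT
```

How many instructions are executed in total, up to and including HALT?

38

MOV R6, 7 → R6=7
MOV R0, 5 → R0=5
MOV R4, 100 → R4=100
MUL R6, 6 → R6=7*6=42
SUB R6, 4 → R6=42-4=38
LOAD R6, [R4] → R6=M[100]=-1
AND R6, 240 → R6=(-1)&240=240
ADD R4, 4 → R4=100+4=104
ADD R0, 3 → R0=5+3=8
CMP R0, 17  (cmp 8,17)
JNZ top: taken
MUL R6, 6 → R6=240*6=1440
SUB R6, 4 → R6=1440-4=1436
LOAD R6, [R4] → R6=M[104]=21
AND R6, 240 → R6=21&240=16
ADD R4, 4 → R4=104+4=108
ADD R0, 3 → R0=8+3=11
CMP R0, 17  (cmp 11,17)
JNZ top: taken
MUL R6, 6 → R6=16*6=96
SUB R6, 4 → R6=96-4=92
LOAD R6, [R4] → R6=M[108]=-2
AND R6, 240 → R6=(-2)&240=240
ADD R4, 4 → R4=108+4=112
ADD R0, 3 → R0=11+3=14
CMP R0, 17  (cmp 14,17)
JNZ top: taken
MUL R6, 6 → R6=240*6=1440
SUB R6, 4 → R6=1440-4=1436
LOAD R6, [R4] → R6=M[112]=-5
AND R6, 240 → R6=(-5)&240=240
ADD R4, 4 → R4=112+4=116
ADD R0, 3 → R0=14+3=17
CMP R0, 17  (cmp 17,17)
JNZ top: not taken
SHL R6, 4 → R6=240<<4=3840
STORE R6, [104] → M[104]=3840
halt.
Total executed instructions: 38.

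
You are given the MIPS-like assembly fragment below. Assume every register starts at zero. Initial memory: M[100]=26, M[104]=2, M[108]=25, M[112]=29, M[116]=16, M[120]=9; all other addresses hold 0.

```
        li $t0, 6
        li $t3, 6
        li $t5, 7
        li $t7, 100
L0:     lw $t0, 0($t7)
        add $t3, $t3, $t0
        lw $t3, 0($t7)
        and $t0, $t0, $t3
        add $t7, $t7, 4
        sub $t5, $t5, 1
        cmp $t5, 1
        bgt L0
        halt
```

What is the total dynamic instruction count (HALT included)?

$t0=6
$t3=6
$t5=7
$t7=100
$t0=M[100]=26
$t3=6+26=32
$t3=M[100]=26
$t0=26&26=26
$t7=100+4=104
$t5=7-1=6
cmp $t5, 1  (cmp 6,1)
bgt L0: taken
$t0=M[104]=2
$t3=26+2=28
$t3=M[104]=2
$t0=2&2=2
$t7=104+4=108
$t5=6-1=5
cmp $t5, 1  (cmp 5,1)
bgt L0: taken
$t0=M[108]=25
$t3=2+25=27
$t3=M[108]=25
$t0=25&25=25
$t7=108+4=112
$t5=5-1=4
cmp $t5, 1  (cmp 4,1)
bgt L0: taken
$t0=M[112]=29
$t3=25+29=54
$t3=M[112]=29
$t0=29&29=29
$t7=112+4=116
$t5=4-1=3
cmp $t5, 1  (cmp 3,1)
bgt L0: taken
$t0=M[116]=16
$t3=29+16=45
$t3=M[116]=16
$t0=16&16=16
$t7=116+4=120
$t5=3-1=2
cmp $t5, 1  (cmp 2,1)
bgt L0: taken
$t0=M[120]=9
$t3=16+9=25
$t3=M[120]=9
$t0=9&9=9
$t7=120+4=124
$t5=2-1=1
cmp $t5, 1  (cmp 1,1)
bgt L0: not taken
halt.
Total executed instructions: 53.

53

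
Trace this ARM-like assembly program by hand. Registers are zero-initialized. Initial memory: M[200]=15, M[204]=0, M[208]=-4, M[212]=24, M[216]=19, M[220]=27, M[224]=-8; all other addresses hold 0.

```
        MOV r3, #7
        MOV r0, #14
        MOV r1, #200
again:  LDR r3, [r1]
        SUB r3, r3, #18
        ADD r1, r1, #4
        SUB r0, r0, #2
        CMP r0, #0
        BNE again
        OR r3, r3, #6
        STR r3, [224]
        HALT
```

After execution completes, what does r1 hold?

MOV r3, #7 → r3=7
MOV r0, #14 → r0=14
MOV r1, #200 → r1=200
LDR r3, [r1] → r3=M[200]=15
SUB r3, r3, #18 → r3=15-18=-3
ADD r1, r1, #4 → r1=200+4=204
SUB r0, r0, #2 → r0=14-2=12
CMP r0, #0  (cmp 12,0)
BNE again: taken
LDR r3, [r1] → r3=M[204]=0
SUB r3, r3, #18 → r3=0-18=-18
ADD r1, r1, #4 → r1=204+4=208
SUB r0, r0, #2 → r0=12-2=10
CMP r0, #0  (cmp 10,0)
BNE again: taken
LDR r3, [r1] → r3=M[208]=-4
SUB r3, r3, #18 → r3=(-4)-18=-22
ADD r1, r1, #4 → r1=208+4=212
SUB r0, r0, #2 → r0=10-2=8
CMP r0, #0  (cmp 8,0)
BNE again: taken
LDR r3, [r1] → r3=M[212]=24
SUB r3, r3, #18 → r3=24-18=6
ADD r1, r1, #4 → r1=212+4=216
SUB r0, r0, #2 → r0=8-2=6
CMP r0, #0  (cmp 6,0)
BNE again: taken
LDR r3, [r1] → r3=M[216]=19
SUB r3, r3, #18 → r3=19-18=1
ADD r1, r1, #4 → r1=216+4=220
SUB r0, r0, #2 → r0=6-2=4
CMP r0, #0  (cmp 4,0)
BNE again: taken
LDR r3, [r1] → r3=M[220]=27
SUB r3, r3, #18 → r3=27-18=9
ADD r1, r1, #4 → r1=220+4=224
SUB r0, r0, #2 → r0=4-2=2
CMP r0, #0  (cmp 2,0)
BNE again: taken
LDR r3, [r1] → r3=M[224]=-8
SUB r3, r3, #18 → r3=(-8)-18=-26
ADD r1, r1, #4 → r1=224+4=228
SUB r0, r0, #2 → r0=2-2=0
CMP r0, #0  (cmp 0,0)
BNE again: not taken
OR r3, r3, #6 → r3=(-26)|6=-26
STR r3, [224] → M[224]=-26
halt.

228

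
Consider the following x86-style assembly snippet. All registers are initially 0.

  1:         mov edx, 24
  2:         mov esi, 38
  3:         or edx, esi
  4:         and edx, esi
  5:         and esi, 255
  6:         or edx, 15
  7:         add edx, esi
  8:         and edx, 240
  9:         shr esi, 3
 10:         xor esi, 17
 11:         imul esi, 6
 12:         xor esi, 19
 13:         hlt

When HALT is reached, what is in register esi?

109

mov edx, 24 → edx=24
mov esi, 38 → esi=38
or edx, esi → edx=24|38=62
and edx, esi → edx=62&38=38
and esi, 255 → esi=38&255=38
or edx, 15 → edx=38|15=47
add edx, esi → edx=47+38=85
and edx, 240 → edx=85&240=80
shr esi, 3 → esi=38>>3=4
xor esi, 17 → esi=4^17=21
imul esi, 6 → esi=21*6=126
xor esi, 19 → esi=126^19=109
halt.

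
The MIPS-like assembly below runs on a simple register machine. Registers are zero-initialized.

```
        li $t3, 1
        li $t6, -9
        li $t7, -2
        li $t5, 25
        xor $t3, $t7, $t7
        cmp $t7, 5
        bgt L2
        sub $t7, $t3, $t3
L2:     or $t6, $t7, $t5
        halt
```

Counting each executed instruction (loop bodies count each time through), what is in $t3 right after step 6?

0

$t3=1
$t6=-9
$t7=-2
$t5=25
$t3=(-2)^(-2)=0
cmp $t7, 5  (cmp -2,5)
After step 6: $t3 = 0.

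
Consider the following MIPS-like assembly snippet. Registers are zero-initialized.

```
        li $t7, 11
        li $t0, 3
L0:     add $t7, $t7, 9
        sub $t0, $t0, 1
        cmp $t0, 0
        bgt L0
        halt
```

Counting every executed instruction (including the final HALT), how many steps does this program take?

15

$t7=11
$t0=3
$t7=11+9=20
$t0=3-1=2
cmp $t0, 0  (cmp 2,0)
bgt L0: taken
$t7=20+9=29
$t0=2-1=1
cmp $t0, 0  (cmp 1,0)
bgt L0: taken
$t7=29+9=38
$t0=1-1=0
cmp $t0, 0  (cmp 0,0)
bgt L0: not taken
halt.
Total executed instructions: 15.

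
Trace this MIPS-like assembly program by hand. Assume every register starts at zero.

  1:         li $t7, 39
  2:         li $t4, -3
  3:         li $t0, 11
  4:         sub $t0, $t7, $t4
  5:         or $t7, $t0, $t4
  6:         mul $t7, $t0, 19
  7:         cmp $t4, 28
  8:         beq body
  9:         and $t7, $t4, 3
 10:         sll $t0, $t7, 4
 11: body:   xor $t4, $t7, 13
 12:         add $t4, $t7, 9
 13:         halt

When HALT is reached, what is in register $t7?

1

after li $t7, 39: $t7=39
after li $t4, -3: $t4=-3
after li $t0, 11: $t0=11
after sub $t0, $t7, $t4: $t0=39-(-3)=42
after or $t7, $t0, $t4: $t7=42|(-3)=-1
after mul $t7, $t0, 19: $t7=42*19=798
cmp $t4, 28  (cmp -3,28)
beq body: not taken
after and $t7, $t4, 3: $t7=(-3)&3=1
after sll $t0, $t7, 4: $t0=1<<4=16
after xor $t4, $t7, 13: $t4=1^13=12
after add $t4, $t7, 9: $t4=1+9=10
halt.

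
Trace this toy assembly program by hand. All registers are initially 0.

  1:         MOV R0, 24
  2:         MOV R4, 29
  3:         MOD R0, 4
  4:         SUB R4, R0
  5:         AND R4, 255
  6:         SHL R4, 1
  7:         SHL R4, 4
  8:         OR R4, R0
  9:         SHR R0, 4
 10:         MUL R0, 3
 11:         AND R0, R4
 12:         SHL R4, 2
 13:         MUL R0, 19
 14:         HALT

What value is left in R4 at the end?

3712

after MOV R0, 24: R0=24
after MOV R4, 29: R4=29
after MOD R0, 4: R0=24%4=0
after SUB R4, R0: R4=29-0=29
after AND R4, 255: R4=29&255=29
after SHL R4, 1: R4=29<<1=58
after SHL R4, 4: R4=58<<4=928
after OR R4, R0: R4=928|0=928
after SHR R0, 4: R0=0>>4=0
after MUL R0, 3: R0=0*3=0
after AND R0, R4: R0=0&928=0
after SHL R4, 2: R4=928<<2=3712
after MUL R0, 19: R0=0*19=0
halt.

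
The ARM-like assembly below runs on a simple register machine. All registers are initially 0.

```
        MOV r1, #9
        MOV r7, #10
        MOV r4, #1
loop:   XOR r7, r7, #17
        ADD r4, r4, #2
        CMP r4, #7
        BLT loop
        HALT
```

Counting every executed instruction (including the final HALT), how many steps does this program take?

16

after MOV r1, #9: r1=9
after MOV r7, #10: r7=10
after MOV r4, #1: r4=1
after XOR r7, r7, #17: r7=10^17=27
after ADD r4, r4, #2: r4=1+2=3
CMP r4, #7  (cmp 3,7)
BLT loop: taken
after XOR r7, r7, #17: r7=27^17=10
after ADD r4, r4, #2: r4=3+2=5
CMP r4, #7  (cmp 5,7)
BLT loop: taken
after XOR r7, r7, #17: r7=10^17=27
after ADD r4, r4, #2: r4=5+2=7
CMP r4, #7  (cmp 7,7)
BLT loop: not taken
halt.
Total executed instructions: 16.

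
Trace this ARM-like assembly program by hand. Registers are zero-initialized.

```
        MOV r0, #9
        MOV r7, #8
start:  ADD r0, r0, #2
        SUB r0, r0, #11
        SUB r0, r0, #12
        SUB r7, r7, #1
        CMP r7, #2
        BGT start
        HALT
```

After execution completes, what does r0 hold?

after MOV r0, #9: r0=9
after MOV r7, #8: r7=8
after ADD r0, r0, #2: r0=9+2=11
after SUB r0, r0, #11: r0=11-11=0
after SUB r0, r0, #12: r0=0-12=-12
after SUB r7, r7, #1: r7=8-1=7
CMP r7, #2  (cmp 7,2)
BGT start: taken
after ADD r0, r0, #2: r0=(-12)+2=-10
after SUB r0, r0, #11: r0=(-10)-11=-21
after SUB r0, r0, #12: r0=(-21)-12=-33
after SUB r7, r7, #1: r7=7-1=6
CMP r7, #2  (cmp 6,2)
BGT start: taken
after ADD r0, r0, #2: r0=(-33)+2=-31
after SUB r0, r0, #11: r0=(-31)-11=-42
after SUB r0, r0, #12: r0=(-42)-12=-54
after SUB r7, r7, #1: r7=6-1=5
CMP r7, #2  (cmp 5,2)
BGT start: taken
after ADD r0, r0, #2: r0=(-54)+2=-52
after SUB r0, r0, #11: r0=(-52)-11=-63
after SUB r0, r0, #12: r0=(-63)-12=-75
after SUB r7, r7, #1: r7=5-1=4
CMP r7, #2  (cmp 4,2)
BGT start: taken
after ADD r0, r0, #2: r0=(-75)+2=-73
after SUB r0, r0, #11: r0=(-73)-11=-84
after SUB r0, r0, #12: r0=(-84)-12=-96
after SUB r7, r7, #1: r7=4-1=3
CMP r7, #2  (cmp 3,2)
BGT start: taken
after ADD r0, r0, #2: r0=(-96)+2=-94
after SUB r0, r0, #11: r0=(-94)-11=-105
after SUB r0, r0, #12: r0=(-105)-12=-117
after SUB r7, r7, #1: r7=3-1=2
CMP r7, #2  (cmp 2,2)
BGT start: not taken
halt.

-117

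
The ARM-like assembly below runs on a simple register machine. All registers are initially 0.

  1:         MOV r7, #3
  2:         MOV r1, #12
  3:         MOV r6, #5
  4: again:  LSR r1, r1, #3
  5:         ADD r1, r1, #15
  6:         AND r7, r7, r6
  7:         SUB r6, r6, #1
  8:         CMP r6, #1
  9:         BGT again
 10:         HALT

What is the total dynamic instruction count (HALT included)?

r7=3
r1=12
r6=5
r1=12>>3=1
r1=1+15=16
r7=3&5=1
r6=5-1=4
CMP r6, #1  (cmp 4,1)
BGT again: taken
r1=16>>3=2
r1=2+15=17
r7=1&4=0
r6=4-1=3
CMP r6, #1  (cmp 3,1)
BGT again: taken
r1=17>>3=2
r1=2+15=17
r7=0&3=0
r6=3-1=2
CMP r6, #1  (cmp 2,1)
BGT again: taken
r1=17>>3=2
r1=2+15=17
r7=0&2=0
r6=2-1=1
CMP r6, #1  (cmp 1,1)
BGT again: not taken
halt.
Total executed instructions: 28.

28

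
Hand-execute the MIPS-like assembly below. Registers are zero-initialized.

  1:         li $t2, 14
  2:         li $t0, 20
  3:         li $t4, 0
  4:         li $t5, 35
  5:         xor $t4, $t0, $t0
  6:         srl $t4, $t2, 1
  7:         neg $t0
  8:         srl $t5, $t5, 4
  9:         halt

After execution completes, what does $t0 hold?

li $t2, 14 → $t2=14
li $t0, 20 → $t0=20
li $t4, 0 → $t4=0
li $t5, 35 → $t5=35
xor $t4, $t0, $t0 → $t4=20^20=0
srl $t4, $t2, 1 → $t4=14>>1=7
neg $t0 → $t0=-(20)=-20
srl $t5, $t5, 4 → $t5=35>>4=2
halt.

-20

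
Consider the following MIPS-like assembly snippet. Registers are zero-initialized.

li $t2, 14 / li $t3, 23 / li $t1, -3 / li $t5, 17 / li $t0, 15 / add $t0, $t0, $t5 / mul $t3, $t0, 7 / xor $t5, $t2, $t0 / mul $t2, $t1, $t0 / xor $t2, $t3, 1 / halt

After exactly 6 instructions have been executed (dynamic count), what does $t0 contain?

after li $t2, 14: $t2=14
after li $t3, 23: $t3=23
after li $t1, -3: $t1=-3
after li $t5, 17: $t5=17
after li $t0, 15: $t0=15
after add $t0, $t0, $t5: $t0=15+17=32
After step 6: $t0 = 32.

32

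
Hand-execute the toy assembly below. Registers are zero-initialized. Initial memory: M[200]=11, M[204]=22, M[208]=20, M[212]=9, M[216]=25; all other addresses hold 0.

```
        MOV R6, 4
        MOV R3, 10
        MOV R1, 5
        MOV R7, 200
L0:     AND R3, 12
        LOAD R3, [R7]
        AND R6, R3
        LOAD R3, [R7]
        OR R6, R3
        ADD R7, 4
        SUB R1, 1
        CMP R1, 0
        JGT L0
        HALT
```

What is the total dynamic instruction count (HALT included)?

50

R6=4
R3=10
R1=5
R7=200
R3=10&12=8
R3=M[200]=11
R6=4&11=0
R3=M[200]=11
R6=0|11=11
R7=200+4=204
R1=5-1=4
CMP R1, 0  (cmp 4,0)
JGT L0: taken
R3=11&12=8
R3=M[204]=22
R6=11&22=2
R3=M[204]=22
R6=2|22=22
R7=204+4=208
R1=4-1=3
CMP R1, 0  (cmp 3,0)
JGT L0: taken
R3=22&12=4
R3=M[208]=20
R6=22&20=20
R3=M[208]=20
R6=20|20=20
R7=208+4=212
R1=3-1=2
CMP R1, 0  (cmp 2,0)
JGT L0: taken
R3=20&12=4
R3=M[212]=9
R6=20&9=0
R3=M[212]=9
R6=0|9=9
R7=212+4=216
R1=2-1=1
CMP R1, 0  (cmp 1,0)
JGT L0: taken
R3=9&12=8
R3=M[216]=25
R6=9&25=9
R3=M[216]=25
R6=9|25=25
R7=216+4=220
R1=1-1=0
CMP R1, 0  (cmp 0,0)
JGT L0: not taken
halt.
Total executed instructions: 50.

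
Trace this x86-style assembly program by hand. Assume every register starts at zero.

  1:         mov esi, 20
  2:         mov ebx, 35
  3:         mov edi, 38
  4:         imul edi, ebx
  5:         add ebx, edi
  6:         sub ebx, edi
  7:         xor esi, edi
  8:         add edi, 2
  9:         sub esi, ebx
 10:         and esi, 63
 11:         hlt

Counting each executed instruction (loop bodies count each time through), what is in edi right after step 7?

after mov esi, 20: esi=20
after mov ebx, 35: ebx=35
after mov edi, 38: edi=38
after imul edi, ebx: edi=38*35=1330
after add ebx, edi: ebx=35+1330=1365
after sub ebx, edi: ebx=1365-1330=35
after xor esi, edi: esi=20^1330=1318
After step 7: edi = 1330.

1330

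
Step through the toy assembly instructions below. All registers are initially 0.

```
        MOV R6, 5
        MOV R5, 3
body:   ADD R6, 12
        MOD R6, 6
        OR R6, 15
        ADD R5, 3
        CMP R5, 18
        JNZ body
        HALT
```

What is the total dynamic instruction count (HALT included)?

33

MOV R6, 5 → R6=5
MOV R5, 3 → R5=3
ADD R6, 12 → R6=5+12=17
MOD R6, 6 → R6=17%6=5
OR R6, 15 → R6=5|15=15
ADD R5, 3 → R5=3+3=6
CMP R5, 18  (cmp 6,18)
JNZ body: taken
ADD R6, 12 → R6=15+12=27
MOD R6, 6 → R6=27%6=3
OR R6, 15 → R6=3|15=15
ADD R5, 3 → R5=6+3=9
CMP R5, 18  (cmp 9,18)
JNZ body: taken
ADD R6, 12 → R6=15+12=27
MOD R6, 6 → R6=27%6=3
OR R6, 15 → R6=3|15=15
ADD R5, 3 → R5=9+3=12
CMP R5, 18  (cmp 12,18)
JNZ body: taken
ADD R6, 12 → R6=15+12=27
MOD R6, 6 → R6=27%6=3
OR R6, 15 → R6=3|15=15
ADD R5, 3 → R5=12+3=15
CMP R5, 18  (cmp 15,18)
JNZ body: taken
ADD R6, 12 → R6=15+12=27
MOD R6, 6 → R6=27%6=3
OR R6, 15 → R6=3|15=15
ADD R5, 3 → R5=15+3=18
CMP R5, 18  (cmp 18,18)
JNZ body: not taken
halt.
Total executed instructions: 33.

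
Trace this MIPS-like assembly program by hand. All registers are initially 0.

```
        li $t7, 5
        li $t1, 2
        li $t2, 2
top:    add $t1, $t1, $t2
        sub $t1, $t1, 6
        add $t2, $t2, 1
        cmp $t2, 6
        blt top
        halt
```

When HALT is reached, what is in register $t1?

$t7=5
$t1=2
$t2=2
$t1=2+2=4
$t1=4-6=-2
$t2=2+1=3
cmp $t2, 6  (cmp 3,6)
blt top: taken
$t1=(-2)+3=1
$t1=1-6=-5
$t2=3+1=4
cmp $t2, 6  (cmp 4,6)
blt top: taken
$t1=(-5)+4=-1
$t1=(-1)-6=-7
$t2=4+1=5
cmp $t2, 6  (cmp 5,6)
blt top: taken
$t1=(-7)+5=-2
$t1=(-2)-6=-8
$t2=5+1=6
cmp $t2, 6  (cmp 6,6)
blt top: not taken
halt.

-8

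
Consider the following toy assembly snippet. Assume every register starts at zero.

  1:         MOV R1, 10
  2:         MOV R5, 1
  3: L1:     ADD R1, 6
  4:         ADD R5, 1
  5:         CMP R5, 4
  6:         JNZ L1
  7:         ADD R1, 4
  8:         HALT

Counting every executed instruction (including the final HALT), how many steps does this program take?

after MOV R1, 10: R1=10
after MOV R5, 1: R5=1
after ADD R1, 6: R1=10+6=16
after ADD R5, 1: R5=1+1=2
CMP R5, 4  (cmp 2,4)
JNZ L1: taken
after ADD R1, 6: R1=16+6=22
after ADD R5, 1: R5=2+1=3
CMP R5, 4  (cmp 3,4)
JNZ L1: taken
after ADD R1, 6: R1=22+6=28
after ADD R5, 1: R5=3+1=4
CMP R5, 4  (cmp 4,4)
JNZ L1: not taken
after ADD R1, 4: R1=28+4=32
halt.
Total executed instructions: 16.

16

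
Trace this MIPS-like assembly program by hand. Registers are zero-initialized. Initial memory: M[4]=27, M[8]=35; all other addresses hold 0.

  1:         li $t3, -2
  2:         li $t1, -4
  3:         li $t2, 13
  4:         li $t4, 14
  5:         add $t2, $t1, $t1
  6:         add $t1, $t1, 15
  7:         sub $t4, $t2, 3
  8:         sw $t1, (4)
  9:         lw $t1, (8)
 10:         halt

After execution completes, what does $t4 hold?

-11

li $t3, -2 → $t3=-2
li $t1, -4 → $t1=-4
li $t2, 13 → $t2=13
li $t4, 14 → $t4=14
add $t2, $t1, $t1 → $t2=(-4)+(-4)=-8
add $t1, $t1, 15 → $t1=(-4)+15=11
sub $t4, $t2, 3 → $t4=(-8)-3=-11
sw $t1, (4) → M[4]=11
lw $t1, (8) → $t1=M[8]=35
halt.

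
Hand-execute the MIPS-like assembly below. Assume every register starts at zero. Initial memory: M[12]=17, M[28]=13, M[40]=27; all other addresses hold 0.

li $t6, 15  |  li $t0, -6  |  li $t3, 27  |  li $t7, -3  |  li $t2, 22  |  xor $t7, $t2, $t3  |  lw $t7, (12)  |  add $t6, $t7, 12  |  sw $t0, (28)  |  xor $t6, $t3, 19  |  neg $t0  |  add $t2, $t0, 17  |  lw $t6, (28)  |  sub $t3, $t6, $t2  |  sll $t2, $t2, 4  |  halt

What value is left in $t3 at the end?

-29

$t6=15
$t0=-6
$t3=27
$t7=-3
$t2=22
$t7=22^27=13
$t7=M[12]=17
$t6=17+12=29
sw $t0, (28) → M[28]=-6
$t6=27^19=8
$t0=-(-6)=6
$t2=6+17=23
$t6=M[28]=-6
$t3=(-6)-23=-29
$t2=23<<4=368
halt.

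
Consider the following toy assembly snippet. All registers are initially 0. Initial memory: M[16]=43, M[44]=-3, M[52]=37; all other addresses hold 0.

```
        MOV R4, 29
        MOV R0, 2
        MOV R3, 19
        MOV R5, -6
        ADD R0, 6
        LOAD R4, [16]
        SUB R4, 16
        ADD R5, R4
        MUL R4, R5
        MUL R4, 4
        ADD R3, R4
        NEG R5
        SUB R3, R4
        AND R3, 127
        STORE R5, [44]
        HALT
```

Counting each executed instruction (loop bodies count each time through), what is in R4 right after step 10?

2268

after MOV R4, 29: R4=29
after MOV R0, 2: R0=2
after MOV R3, 19: R3=19
after MOV R5, -6: R5=-6
after ADD R0, 6: R0=2+6=8
after LOAD R4, [16]: R4=M[16]=43
after SUB R4, 16: R4=43-16=27
after ADD R5, R4: R5=(-6)+27=21
after MUL R4, R5: R4=27*21=567
after MUL R4, 4: R4=567*4=2268
After step 10: R4 = 2268.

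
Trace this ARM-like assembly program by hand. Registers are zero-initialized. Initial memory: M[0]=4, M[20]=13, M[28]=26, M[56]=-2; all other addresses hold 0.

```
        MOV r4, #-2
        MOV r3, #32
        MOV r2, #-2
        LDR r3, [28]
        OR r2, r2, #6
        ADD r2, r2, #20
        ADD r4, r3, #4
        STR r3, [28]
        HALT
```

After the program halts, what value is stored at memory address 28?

26

after MOV r4, #-2: r4=-2
after MOV r3, #32: r3=32
after MOV r2, #-2: r2=-2
after LDR r3, [28]: r3=M[28]=26
after OR r2, r2, #6: r2=(-2)|6=-2
after ADD r2, r2, #20: r2=(-2)+20=18
after ADD r4, r3, #4: r4=26+4=30
STR r3, [28] → M[28]=26
halt.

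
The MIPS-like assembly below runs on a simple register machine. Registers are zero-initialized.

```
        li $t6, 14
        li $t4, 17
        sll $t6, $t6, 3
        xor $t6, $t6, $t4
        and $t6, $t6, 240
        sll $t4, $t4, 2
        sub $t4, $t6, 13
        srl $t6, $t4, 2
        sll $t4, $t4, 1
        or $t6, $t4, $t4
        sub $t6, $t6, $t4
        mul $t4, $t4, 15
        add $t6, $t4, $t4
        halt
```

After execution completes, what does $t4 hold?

2490

li $t6, 14 → $t6=14
li $t4, 17 → $t4=17
sll $t6, $t6, 3 → $t6=14<<3=112
xor $t6, $t6, $t4 → $t6=112^17=97
and $t6, $t6, 240 → $t6=97&240=96
sll $t4, $t4, 2 → $t4=17<<2=68
sub $t4, $t6, 13 → $t4=96-13=83
srl $t6, $t4, 2 → $t6=83>>2=20
sll $t4, $t4, 1 → $t4=83<<1=166
or $t6, $t4, $t4 → $t6=166|166=166
sub $t6, $t6, $t4 → $t6=166-166=0
mul $t4, $t4, 15 → $t4=166*15=2490
add $t6, $t4, $t4 → $t6=2490+2490=4980
halt.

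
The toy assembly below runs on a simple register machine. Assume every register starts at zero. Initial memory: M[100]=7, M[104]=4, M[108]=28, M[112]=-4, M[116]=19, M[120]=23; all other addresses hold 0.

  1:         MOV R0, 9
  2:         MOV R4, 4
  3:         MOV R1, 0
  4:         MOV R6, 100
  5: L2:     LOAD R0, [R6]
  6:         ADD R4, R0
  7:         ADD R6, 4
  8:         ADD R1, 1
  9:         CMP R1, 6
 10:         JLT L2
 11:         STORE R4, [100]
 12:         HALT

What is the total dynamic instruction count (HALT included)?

42

after MOV R0, 9: R0=9
after MOV R4, 4: R4=4
after MOV R1, 0: R1=0
after MOV R6, 100: R6=100
after LOAD R0, [R6]: R0=M[100]=7
after ADD R4, R0: R4=4+7=11
after ADD R6, 4: R6=100+4=104
after ADD R1, 1: R1=0+1=1
CMP R1, 6  (cmp 1,6)
JLT L2: taken
after LOAD R0, [R6]: R0=M[104]=4
after ADD R4, R0: R4=11+4=15
after ADD R6, 4: R6=104+4=108
after ADD R1, 1: R1=1+1=2
CMP R1, 6  (cmp 2,6)
JLT L2: taken
after LOAD R0, [R6]: R0=M[108]=28
after ADD R4, R0: R4=15+28=43
after ADD R6, 4: R6=108+4=112
after ADD R1, 1: R1=2+1=3
CMP R1, 6  (cmp 3,6)
JLT L2: taken
after LOAD R0, [R6]: R0=M[112]=-4
after ADD R4, R0: R4=43+(-4)=39
after ADD R6, 4: R6=112+4=116
after ADD R1, 1: R1=3+1=4
CMP R1, 6  (cmp 4,6)
JLT L2: taken
after LOAD R0, [R6]: R0=M[116]=19
after ADD R4, R0: R4=39+19=58
after ADD R6, 4: R6=116+4=120
after ADD R1, 1: R1=4+1=5
CMP R1, 6  (cmp 5,6)
JLT L2: taken
after LOAD R0, [R6]: R0=M[120]=23
after ADD R4, R0: R4=58+23=81
after ADD R6, 4: R6=120+4=124
after ADD R1, 1: R1=5+1=6
CMP R1, 6  (cmp 6,6)
JLT L2: not taken
STORE R4, [100] → M[100]=81
halt.
Total executed instructions: 42.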